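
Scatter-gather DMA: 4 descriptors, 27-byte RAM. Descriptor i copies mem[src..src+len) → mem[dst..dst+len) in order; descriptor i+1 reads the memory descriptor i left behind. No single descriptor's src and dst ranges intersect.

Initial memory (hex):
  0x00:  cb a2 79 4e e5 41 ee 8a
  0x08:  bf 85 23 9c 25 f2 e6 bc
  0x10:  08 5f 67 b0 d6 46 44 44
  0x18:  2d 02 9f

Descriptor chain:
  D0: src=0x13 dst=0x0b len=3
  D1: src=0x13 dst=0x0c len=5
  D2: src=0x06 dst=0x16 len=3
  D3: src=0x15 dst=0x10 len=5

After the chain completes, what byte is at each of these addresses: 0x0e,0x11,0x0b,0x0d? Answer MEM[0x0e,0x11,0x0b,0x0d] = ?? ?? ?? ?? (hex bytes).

MEM[0x0e,0x11,0x0b,0x0d] = 46 ee b0 d6

#0 dst[0x0b+3] := {0xb0,0xd6,0x46}
#1 dst[0x0c+5] := {0xb0,0xd6,0x46,0x44,0x44}
#2 dst[0x16+3] := {0xee,0x8a,0xbf}
#3 dst[0x10+5] := {0x46,0xee,0x8a,0xbf,0x02}
query mem[0x0e]=0x46, mem[0x11]=0xee, mem[0x0b]=0xb0, mem[0x0d]=0xd6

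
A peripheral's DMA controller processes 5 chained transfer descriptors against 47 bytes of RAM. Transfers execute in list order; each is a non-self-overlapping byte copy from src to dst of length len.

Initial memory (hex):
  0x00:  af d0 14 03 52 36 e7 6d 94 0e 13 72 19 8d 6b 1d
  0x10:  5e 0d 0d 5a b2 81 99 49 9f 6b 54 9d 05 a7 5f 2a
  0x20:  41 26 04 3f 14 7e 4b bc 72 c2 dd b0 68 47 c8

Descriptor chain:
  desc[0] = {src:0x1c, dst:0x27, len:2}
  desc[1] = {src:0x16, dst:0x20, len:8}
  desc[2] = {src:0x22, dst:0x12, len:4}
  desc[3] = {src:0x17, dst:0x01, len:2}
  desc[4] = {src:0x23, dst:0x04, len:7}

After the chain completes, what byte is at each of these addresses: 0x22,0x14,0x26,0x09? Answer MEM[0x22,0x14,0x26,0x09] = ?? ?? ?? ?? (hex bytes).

D0: mem[0x27..0x28] <- [05 a7]
D1: mem[0x20..0x27] <- [99 49 9f 6b 54 9d 05 a7]
D2: mem[0x12..0x15] <- [9f 6b 54 9d]
D3: mem[0x01..0x02] <- [49 9f]
D4: mem[0x04..0x0a] <- [6b 54 9d 05 a7 a7 c2]
query mem[0x22]=0x9f, mem[0x14]=0x54, mem[0x26]=0x05, mem[0x09]=0xa7

MEM[0x22,0x14,0x26,0x09] = 9f 54 05 a7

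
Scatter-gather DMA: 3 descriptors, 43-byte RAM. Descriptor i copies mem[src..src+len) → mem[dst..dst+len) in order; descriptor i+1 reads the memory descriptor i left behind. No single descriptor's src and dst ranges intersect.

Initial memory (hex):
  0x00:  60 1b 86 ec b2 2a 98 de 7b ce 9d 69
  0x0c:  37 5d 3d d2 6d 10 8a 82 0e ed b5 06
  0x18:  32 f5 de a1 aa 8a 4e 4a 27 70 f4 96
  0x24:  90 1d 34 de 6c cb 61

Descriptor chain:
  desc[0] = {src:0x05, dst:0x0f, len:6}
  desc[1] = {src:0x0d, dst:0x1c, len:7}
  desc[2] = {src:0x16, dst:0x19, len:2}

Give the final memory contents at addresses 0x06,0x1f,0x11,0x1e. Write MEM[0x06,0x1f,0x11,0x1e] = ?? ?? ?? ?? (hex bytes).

D0: mem[0x0f..0x14] <- [2a 98 de 7b ce 9d]
D1: mem[0x1c..0x22] <- [5d 3d 2a 98 de 7b ce]
D2: mem[0x19..0x1a] <- [b5 06]
query mem[0x06]=0x98, mem[0x1f]=0x98, mem[0x11]=0xde, mem[0x1e]=0x2a

MEM[0x06,0x1f,0x11,0x1e] = 98 98 de 2a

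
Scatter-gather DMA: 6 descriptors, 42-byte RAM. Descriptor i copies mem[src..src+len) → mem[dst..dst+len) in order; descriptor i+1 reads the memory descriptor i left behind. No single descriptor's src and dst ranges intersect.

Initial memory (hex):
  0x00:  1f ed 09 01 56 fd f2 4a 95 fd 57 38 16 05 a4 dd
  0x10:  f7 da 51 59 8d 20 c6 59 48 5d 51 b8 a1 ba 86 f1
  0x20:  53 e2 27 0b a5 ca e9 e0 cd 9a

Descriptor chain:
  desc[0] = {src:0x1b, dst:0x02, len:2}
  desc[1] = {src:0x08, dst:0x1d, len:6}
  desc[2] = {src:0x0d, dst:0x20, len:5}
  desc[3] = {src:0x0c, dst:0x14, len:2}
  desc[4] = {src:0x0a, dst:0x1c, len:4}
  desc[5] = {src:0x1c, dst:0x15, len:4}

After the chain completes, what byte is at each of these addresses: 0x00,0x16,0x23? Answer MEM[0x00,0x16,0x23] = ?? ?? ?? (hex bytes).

D0: mem[0x02..0x03] <- [b8 a1]
D1: mem[0x1d..0x22] <- [95 fd 57 38 16 05]
D2: mem[0x20..0x24] <- [05 a4 dd f7 da]
D3: mem[0x14..0x15] <- [16 05]
D4: mem[0x1c..0x1f] <- [57 38 16 05]
D5: mem[0x15..0x18] <- [57 38 16 05]
query mem[0x00]=0x1f, mem[0x16]=0x38, mem[0x23]=0xf7

MEM[0x00,0x16,0x23] = 1f 38 f7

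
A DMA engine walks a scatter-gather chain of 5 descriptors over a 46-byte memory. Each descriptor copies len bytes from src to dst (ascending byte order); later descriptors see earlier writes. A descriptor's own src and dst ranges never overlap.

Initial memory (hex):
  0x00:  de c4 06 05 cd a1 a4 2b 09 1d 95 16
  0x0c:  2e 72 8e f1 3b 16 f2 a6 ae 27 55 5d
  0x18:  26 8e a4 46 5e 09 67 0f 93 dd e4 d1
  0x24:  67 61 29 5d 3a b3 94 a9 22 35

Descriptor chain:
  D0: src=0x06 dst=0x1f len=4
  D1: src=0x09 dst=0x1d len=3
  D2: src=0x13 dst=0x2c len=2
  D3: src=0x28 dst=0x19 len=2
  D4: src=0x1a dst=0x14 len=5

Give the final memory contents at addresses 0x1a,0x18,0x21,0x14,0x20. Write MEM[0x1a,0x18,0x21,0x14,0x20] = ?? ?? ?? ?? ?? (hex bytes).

  after D0: wrote 4B at 0x1f = a42b091d
  after D1: wrote 3B at 0x1d = 1d9516
  after D2: wrote 2B at 0x2c = a6ae
  after D3: wrote 2B at 0x19 = 3ab3
  after D4: wrote 5B at 0x14 = b3465e1d95
query mem[0x1a]=0xb3, mem[0x18]=0x95, mem[0x21]=0x09, mem[0x14]=0xb3, mem[0x20]=0x2b

MEM[0x1a,0x18,0x21,0x14,0x20] = b3 95 09 b3 2b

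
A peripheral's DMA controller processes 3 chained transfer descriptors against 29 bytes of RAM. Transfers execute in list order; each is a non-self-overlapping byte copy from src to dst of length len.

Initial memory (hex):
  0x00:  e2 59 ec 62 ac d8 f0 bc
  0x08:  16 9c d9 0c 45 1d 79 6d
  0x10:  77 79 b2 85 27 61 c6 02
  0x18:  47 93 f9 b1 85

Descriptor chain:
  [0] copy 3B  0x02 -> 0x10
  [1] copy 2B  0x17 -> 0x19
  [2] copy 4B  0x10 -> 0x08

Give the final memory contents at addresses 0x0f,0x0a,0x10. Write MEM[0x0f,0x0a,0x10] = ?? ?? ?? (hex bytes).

D0: mem[0x10..0x12] <- [ec 62 ac]
D1: mem[0x19..0x1a] <- [02 47]
D2: mem[0x08..0x0b] <- [ec 62 ac 85]
query mem[0x0f]=0x6d, mem[0x0a]=0xac, mem[0x10]=0xec

MEM[0x0f,0x0a,0x10] = 6d ac ec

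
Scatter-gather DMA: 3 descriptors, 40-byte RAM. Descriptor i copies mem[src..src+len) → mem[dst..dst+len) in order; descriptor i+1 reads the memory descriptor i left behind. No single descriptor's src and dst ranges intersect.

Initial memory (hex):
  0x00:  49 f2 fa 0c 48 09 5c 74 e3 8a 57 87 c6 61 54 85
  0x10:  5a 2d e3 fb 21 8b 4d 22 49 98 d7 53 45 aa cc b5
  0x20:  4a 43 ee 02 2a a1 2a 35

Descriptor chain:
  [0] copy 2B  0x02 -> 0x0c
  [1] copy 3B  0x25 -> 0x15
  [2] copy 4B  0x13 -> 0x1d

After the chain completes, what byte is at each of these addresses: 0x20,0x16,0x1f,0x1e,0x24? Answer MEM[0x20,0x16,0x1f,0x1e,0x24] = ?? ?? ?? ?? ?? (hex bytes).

MEM[0x20,0x16,0x1f,0x1e,0x24] = 2a 2a a1 21 2a

  after D0: wrote 2B at 0x0c = fa0c
  after D1: wrote 3B at 0x15 = a12a35
  after D2: wrote 4B at 0x1d = fb21a12a
query mem[0x20]=0x2a, mem[0x16]=0x2a, mem[0x1f]=0xa1, mem[0x1e]=0x21, mem[0x24]=0x2a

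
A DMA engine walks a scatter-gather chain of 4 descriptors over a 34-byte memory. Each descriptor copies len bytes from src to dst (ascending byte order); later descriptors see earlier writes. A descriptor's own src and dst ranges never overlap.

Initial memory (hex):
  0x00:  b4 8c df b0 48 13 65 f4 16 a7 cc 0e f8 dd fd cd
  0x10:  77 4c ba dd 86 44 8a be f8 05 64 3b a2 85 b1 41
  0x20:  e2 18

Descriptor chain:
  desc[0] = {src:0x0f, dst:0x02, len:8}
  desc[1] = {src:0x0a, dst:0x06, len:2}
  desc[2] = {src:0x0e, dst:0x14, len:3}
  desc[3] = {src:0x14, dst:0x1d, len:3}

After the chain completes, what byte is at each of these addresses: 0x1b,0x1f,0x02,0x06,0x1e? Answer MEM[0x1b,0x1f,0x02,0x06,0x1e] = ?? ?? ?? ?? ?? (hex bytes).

#0 dst[0x02+8] := {0xcd,0x77,0x4c,0xba,0xdd,0x86,0x44,0x8a}
#1 dst[0x06+2] := {0xcc,0x0e}
#2 dst[0x14+3] := {0xfd,0xcd,0x77}
#3 dst[0x1d+3] := {0xfd,0xcd,0x77}
query mem[0x1b]=0x3b, mem[0x1f]=0x77, mem[0x02]=0xcd, mem[0x06]=0xcc, mem[0x1e]=0xcd

MEM[0x1b,0x1f,0x02,0x06,0x1e] = 3b 77 cd cc cd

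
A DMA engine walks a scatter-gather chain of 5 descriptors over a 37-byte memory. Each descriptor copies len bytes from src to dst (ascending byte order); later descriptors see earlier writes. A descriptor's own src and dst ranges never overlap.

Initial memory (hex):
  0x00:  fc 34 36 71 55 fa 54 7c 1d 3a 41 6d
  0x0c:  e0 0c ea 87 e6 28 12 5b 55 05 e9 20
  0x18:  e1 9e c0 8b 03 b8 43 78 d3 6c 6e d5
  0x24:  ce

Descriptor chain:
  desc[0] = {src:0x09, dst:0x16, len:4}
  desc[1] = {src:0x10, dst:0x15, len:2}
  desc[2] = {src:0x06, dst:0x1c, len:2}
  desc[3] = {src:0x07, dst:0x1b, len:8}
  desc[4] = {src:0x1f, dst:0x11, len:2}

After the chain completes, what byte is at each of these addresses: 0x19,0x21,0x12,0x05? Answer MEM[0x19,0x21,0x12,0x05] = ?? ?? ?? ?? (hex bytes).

#0 dst[0x16+4] := {0x3a,0x41,0x6d,0xe0}
#1 dst[0x15+2] := {0xe6,0x28}
#2 dst[0x1c+2] := {0x54,0x7c}
#3 dst[0x1b+8] := {0x7c,0x1d,0x3a,0x41,0x6d,0xe0,0x0c,0xea}
#4 dst[0x11+2] := {0x6d,0xe0}
query mem[0x19]=0xe0, mem[0x21]=0x0c, mem[0x12]=0xe0, mem[0x05]=0xfa

MEM[0x19,0x21,0x12,0x05] = e0 0c e0 fa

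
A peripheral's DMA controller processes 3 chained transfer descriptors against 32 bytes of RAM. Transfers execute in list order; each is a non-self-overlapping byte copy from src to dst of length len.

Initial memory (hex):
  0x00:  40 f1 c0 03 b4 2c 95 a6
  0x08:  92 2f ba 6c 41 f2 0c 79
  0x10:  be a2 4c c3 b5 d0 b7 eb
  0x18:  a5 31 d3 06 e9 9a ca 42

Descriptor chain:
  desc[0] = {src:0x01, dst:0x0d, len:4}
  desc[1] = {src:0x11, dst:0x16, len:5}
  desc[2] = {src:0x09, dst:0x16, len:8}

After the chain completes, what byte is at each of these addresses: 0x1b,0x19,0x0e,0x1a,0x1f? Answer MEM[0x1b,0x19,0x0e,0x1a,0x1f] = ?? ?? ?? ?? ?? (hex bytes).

MEM[0x1b,0x19,0x0e,0x1a,0x1f] = c0 41 c0 f1 42

  after D0: wrote 4B at 0x0d = f1c003b4
  after D1: wrote 5B at 0x16 = a24cc3b5d0
  after D2: wrote 8B at 0x16 = 2fba6c41f1c003b4
query mem[0x1b]=0xc0, mem[0x19]=0x41, mem[0x0e]=0xc0, mem[0x1a]=0xf1, mem[0x1f]=0x42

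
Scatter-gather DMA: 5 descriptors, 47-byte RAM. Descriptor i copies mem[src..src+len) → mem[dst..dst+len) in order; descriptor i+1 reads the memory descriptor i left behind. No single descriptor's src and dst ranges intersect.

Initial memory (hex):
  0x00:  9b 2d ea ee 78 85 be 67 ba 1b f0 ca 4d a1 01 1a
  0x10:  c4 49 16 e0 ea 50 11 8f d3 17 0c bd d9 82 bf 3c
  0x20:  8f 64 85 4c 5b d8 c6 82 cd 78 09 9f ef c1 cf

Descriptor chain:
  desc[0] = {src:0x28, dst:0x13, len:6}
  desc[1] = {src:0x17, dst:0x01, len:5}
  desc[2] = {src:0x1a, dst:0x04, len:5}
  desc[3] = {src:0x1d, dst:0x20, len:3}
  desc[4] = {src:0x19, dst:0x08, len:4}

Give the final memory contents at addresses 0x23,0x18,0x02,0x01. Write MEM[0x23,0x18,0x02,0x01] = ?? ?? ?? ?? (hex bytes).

  after D0: wrote 6B at 0x13 = cd78099fefc1
  after D1: wrote 5B at 0x01 = efc1170cbd
  after D2: wrote 5B at 0x04 = 0cbdd982bf
  after D3: wrote 3B at 0x20 = 82bf3c
  after D4: wrote 4B at 0x08 = 170cbdd9
query mem[0x23]=0x4c, mem[0x18]=0xc1, mem[0x02]=0xc1, mem[0x01]=0xef

MEM[0x23,0x18,0x02,0x01] = 4c c1 c1 ef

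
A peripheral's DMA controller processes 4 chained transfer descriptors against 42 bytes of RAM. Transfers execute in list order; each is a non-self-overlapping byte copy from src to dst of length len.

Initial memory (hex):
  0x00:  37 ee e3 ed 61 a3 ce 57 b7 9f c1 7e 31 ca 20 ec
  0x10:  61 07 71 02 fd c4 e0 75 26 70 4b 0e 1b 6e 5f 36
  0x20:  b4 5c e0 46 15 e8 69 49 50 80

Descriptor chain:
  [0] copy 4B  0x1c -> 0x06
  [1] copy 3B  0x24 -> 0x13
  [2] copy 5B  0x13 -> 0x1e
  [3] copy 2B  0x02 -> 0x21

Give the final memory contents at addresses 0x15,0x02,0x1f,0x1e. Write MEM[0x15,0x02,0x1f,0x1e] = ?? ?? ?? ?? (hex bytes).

MEM[0x15,0x02,0x1f,0x1e] = 69 e3 e8 15

#0 dst[0x06+4] := {0x1b,0x6e,0x5f,0x36}
#1 dst[0x13+3] := {0x15,0xe8,0x69}
#2 dst[0x1e+5] := {0x15,0xe8,0x69,0xe0,0x75}
#3 dst[0x21+2] := {0xe3,0xed}
query mem[0x15]=0x69, mem[0x02]=0xe3, mem[0x1f]=0xe8, mem[0x1e]=0x15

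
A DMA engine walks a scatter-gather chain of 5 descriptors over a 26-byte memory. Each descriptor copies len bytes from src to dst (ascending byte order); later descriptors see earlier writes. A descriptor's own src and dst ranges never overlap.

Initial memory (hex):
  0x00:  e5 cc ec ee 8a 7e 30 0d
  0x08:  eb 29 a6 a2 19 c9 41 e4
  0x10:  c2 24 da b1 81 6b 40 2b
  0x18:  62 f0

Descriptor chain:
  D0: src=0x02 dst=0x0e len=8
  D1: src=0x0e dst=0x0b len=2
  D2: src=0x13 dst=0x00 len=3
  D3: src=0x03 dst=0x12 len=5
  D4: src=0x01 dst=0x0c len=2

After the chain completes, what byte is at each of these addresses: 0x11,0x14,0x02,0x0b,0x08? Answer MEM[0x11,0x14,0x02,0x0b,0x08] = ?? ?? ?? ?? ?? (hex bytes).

MEM[0x11,0x14,0x02,0x0b,0x08] = 7e 7e 29 ec eb

#0 dst[0x0e+8] := {0xec,0xee,0x8a,0x7e,0x30,0x0d,0xeb,0x29}
#1 dst[0x0b+2] := {0xec,0xee}
#2 dst[0x00+3] := {0x0d,0xeb,0x29}
#3 dst[0x12+5] := {0xee,0x8a,0x7e,0x30,0x0d}
#4 dst[0x0c+2] := {0xeb,0x29}
query mem[0x11]=0x7e, mem[0x14]=0x7e, mem[0x02]=0x29, mem[0x0b]=0xec, mem[0x08]=0xeb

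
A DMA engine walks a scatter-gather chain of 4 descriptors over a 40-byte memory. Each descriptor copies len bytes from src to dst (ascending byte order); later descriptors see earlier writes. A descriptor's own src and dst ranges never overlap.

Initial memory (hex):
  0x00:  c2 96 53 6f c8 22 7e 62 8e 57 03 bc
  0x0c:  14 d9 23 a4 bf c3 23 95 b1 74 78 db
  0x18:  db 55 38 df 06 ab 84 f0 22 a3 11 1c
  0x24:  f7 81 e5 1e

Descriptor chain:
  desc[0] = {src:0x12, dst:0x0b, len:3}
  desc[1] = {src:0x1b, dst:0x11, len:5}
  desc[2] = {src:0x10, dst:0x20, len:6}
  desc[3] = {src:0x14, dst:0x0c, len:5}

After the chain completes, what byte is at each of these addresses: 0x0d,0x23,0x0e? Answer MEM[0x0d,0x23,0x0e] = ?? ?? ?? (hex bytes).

[0] 0x12->0x0b len=3 : 23 95 b1
[1] 0x1b->0x11 len=5 : df 06 ab 84 f0
[2] 0x10->0x20 len=6 : bf df 06 ab 84 f0
[3] 0x14->0x0c len=5 : 84 f0 78 db db
query mem[0x0d]=0xf0, mem[0x23]=0xab, mem[0x0e]=0x78

MEM[0x0d,0x23,0x0e] = f0 ab 78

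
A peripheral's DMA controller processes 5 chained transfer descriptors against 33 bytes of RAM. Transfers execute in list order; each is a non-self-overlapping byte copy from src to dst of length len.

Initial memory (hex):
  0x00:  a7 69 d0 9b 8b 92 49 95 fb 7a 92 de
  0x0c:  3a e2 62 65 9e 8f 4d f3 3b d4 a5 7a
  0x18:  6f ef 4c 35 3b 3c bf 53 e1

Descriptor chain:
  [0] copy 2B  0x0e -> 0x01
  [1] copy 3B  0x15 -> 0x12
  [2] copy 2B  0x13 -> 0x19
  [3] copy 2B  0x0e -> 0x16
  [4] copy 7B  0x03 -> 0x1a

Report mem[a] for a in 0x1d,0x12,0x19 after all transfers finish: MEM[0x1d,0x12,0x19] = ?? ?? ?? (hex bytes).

MEM[0x1d,0x12,0x19] = 49 d4 a5

#0 dst[0x01+2] := {0x62,0x65}
#1 dst[0x12+3] := {0xd4,0xa5,0x7a}
#2 dst[0x19+2] := {0xa5,0x7a}
#3 dst[0x16+2] := {0x62,0x65}
#4 dst[0x1a+7] := {0x9b,0x8b,0x92,0x49,0x95,0xfb,0x7a}
query mem[0x1d]=0x49, mem[0x12]=0xd4, mem[0x19]=0xa5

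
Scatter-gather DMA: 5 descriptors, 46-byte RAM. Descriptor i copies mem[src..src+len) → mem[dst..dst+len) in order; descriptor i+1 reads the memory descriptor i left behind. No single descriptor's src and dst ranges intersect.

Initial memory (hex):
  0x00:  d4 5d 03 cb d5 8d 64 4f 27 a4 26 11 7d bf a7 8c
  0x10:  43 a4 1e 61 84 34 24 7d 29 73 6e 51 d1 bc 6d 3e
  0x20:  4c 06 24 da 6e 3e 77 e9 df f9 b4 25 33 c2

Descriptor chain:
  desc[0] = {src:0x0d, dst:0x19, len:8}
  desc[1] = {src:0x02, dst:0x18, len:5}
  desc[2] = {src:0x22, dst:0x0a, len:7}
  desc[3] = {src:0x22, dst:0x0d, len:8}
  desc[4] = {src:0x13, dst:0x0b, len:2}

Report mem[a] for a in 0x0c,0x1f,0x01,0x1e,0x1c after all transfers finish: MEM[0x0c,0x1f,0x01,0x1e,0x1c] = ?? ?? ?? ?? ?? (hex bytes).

D0: mem[0x19..0x20] <- [bf a7 8c 43 a4 1e 61 84]
D1: mem[0x18..0x1c] <- [03 cb d5 8d 64]
D2: mem[0x0a..0x10] <- [24 da 6e 3e 77 e9 df]
D3: mem[0x0d..0x14] <- [24 da 6e 3e 77 e9 df f9]
D4: mem[0x0b..0x0c] <- [df f9]
query mem[0x0c]=0xf9, mem[0x1f]=0x61, mem[0x01]=0x5d, mem[0x1e]=0x1e, mem[0x1c]=0x64

MEM[0x0c,0x1f,0x01,0x1e,0x1c] = f9 61 5d 1e 64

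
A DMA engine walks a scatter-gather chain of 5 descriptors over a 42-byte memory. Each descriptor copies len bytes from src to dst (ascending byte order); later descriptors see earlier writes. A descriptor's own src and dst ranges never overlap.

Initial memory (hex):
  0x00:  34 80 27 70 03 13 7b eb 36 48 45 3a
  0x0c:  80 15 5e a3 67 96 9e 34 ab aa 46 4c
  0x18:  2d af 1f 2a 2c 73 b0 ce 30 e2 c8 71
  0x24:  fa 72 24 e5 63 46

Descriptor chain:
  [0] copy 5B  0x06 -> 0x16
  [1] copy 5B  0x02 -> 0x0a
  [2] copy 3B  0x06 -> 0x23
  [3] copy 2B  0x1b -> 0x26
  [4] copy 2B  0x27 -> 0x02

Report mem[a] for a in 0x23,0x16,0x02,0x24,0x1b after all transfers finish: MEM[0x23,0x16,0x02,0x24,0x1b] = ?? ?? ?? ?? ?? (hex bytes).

  after D0: wrote 5B at 0x16 = 7beb364845
  after D1: wrote 5B at 0x0a = 277003137b
  after D2: wrote 3B at 0x23 = 7beb36
  after D3: wrote 2B at 0x26 = 2a2c
  after D4: wrote 2B at 0x02 = 2c63
query mem[0x23]=0x7b, mem[0x16]=0x7b, mem[0x02]=0x2c, mem[0x24]=0xeb, mem[0x1b]=0x2a

MEM[0x23,0x16,0x02,0x24,0x1b] = 7b 7b 2c eb 2a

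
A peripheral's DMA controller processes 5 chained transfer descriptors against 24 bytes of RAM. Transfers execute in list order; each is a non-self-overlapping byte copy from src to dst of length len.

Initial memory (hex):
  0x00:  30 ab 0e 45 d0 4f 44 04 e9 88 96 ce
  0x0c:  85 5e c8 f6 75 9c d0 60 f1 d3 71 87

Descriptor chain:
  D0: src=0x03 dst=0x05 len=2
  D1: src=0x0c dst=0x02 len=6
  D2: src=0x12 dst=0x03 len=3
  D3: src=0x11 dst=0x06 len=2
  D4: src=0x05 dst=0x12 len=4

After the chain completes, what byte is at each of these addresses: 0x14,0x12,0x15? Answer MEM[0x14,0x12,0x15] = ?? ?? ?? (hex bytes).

MEM[0x14,0x12,0x15] = d0 f1 e9

#0 dst[0x05+2] := {0x45,0xd0}
#1 dst[0x02+6] := {0x85,0x5e,0xc8,0xf6,0x75,0x9c}
#2 dst[0x03+3] := {0xd0,0x60,0xf1}
#3 dst[0x06+2] := {0x9c,0xd0}
#4 dst[0x12+4] := {0xf1,0x9c,0xd0,0xe9}
query mem[0x14]=0xd0, mem[0x12]=0xf1, mem[0x15]=0xe9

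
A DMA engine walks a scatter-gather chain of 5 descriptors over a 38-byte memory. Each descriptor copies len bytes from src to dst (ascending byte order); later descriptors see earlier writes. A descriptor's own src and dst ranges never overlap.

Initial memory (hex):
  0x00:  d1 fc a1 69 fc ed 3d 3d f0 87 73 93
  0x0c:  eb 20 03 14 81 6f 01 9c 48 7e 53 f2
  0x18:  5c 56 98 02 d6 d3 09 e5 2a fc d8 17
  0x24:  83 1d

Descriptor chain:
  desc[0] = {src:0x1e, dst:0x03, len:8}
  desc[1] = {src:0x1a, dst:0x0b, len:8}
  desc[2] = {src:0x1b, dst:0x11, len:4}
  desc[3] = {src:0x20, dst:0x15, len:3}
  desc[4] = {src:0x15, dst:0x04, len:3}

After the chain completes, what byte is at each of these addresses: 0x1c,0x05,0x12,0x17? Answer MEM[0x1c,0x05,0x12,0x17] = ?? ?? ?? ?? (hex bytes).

#0 dst[0x03+8] := {0x09,0xe5,0x2a,0xfc,0xd8,0x17,0x83,0x1d}
#1 dst[0x0b+8] := {0x98,0x02,0xd6,0xd3,0x09,0xe5,0x2a,0xfc}
#2 dst[0x11+4] := {0x02,0xd6,0xd3,0x09}
#3 dst[0x15+3] := {0x2a,0xfc,0xd8}
#4 dst[0x04+3] := {0x2a,0xfc,0xd8}
query mem[0x1c]=0xd6, mem[0x05]=0xfc, mem[0x12]=0xd6, mem[0x17]=0xd8

MEM[0x1c,0x05,0x12,0x17] = d6 fc d6 d8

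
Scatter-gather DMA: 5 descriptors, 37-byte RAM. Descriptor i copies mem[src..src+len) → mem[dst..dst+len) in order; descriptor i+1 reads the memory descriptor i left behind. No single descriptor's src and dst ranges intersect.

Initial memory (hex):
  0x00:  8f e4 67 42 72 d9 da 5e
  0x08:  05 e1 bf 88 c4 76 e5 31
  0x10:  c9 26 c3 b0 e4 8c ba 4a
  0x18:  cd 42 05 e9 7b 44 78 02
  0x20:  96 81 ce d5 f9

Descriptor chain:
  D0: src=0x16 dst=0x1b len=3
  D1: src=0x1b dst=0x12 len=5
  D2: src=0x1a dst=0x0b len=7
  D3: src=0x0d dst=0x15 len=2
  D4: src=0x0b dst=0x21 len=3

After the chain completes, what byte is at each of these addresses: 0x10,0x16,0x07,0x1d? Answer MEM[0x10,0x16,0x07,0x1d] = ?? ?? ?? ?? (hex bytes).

MEM[0x10,0x16,0x07,0x1d] = 02 cd 5e cd

#0 dst[0x1b+3] := {0xba,0x4a,0xcd}
#1 dst[0x12+5] := {0xba,0x4a,0xcd,0x78,0x02}
#2 dst[0x0b+7] := {0x05,0xba,0x4a,0xcd,0x78,0x02,0x96}
#3 dst[0x15+2] := {0x4a,0xcd}
#4 dst[0x21+3] := {0x05,0xba,0x4a}
query mem[0x10]=0x02, mem[0x16]=0xcd, mem[0x07]=0x5e, mem[0x1d]=0xcd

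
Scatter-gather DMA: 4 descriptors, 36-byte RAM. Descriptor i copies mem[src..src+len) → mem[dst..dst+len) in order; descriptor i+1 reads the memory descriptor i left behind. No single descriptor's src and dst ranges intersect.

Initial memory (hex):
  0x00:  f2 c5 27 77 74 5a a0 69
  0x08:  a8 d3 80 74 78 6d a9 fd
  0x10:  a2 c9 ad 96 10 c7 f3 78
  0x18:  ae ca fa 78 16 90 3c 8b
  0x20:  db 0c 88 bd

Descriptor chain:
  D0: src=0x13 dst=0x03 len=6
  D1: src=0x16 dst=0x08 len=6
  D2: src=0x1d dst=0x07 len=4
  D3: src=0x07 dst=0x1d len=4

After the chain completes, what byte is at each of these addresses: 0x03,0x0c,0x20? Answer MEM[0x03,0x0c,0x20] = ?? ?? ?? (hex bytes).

  after D0: wrote 6B at 0x03 = 9610c7f378ae
  after D1: wrote 6B at 0x08 = f378aecafa78
  after D2: wrote 4B at 0x07 = 903c8bdb
  after D3: wrote 4B at 0x1d = 903c8bdb
query mem[0x03]=0x96, mem[0x0c]=0xfa, mem[0x20]=0xdb

MEM[0x03,0x0c,0x20] = 96 fa db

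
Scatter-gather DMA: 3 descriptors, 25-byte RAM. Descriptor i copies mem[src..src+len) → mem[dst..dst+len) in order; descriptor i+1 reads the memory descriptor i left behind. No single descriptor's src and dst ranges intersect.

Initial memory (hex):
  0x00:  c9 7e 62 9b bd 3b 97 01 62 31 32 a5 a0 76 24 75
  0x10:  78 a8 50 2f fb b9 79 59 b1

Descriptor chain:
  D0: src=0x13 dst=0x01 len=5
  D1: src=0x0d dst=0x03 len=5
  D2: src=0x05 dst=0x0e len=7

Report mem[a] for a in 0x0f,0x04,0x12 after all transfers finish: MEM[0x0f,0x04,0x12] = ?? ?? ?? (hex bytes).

#0 dst[0x01+5] := {0x2f,0xfb,0xb9,0x79,0x59}
#1 dst[0x03+5] := {0x76,0x24,0x75,0x78,0xa8}
#2 dst[0x0e+7] := {0x75,0x78,0xa8,0x62,0x31,0x32,0xa5}
query mem[0x0f]=0x78, mem[0x04]=0x24, mem[0x12]=0x31

MEM[0x0f,0x04,0x12] = 78 24 31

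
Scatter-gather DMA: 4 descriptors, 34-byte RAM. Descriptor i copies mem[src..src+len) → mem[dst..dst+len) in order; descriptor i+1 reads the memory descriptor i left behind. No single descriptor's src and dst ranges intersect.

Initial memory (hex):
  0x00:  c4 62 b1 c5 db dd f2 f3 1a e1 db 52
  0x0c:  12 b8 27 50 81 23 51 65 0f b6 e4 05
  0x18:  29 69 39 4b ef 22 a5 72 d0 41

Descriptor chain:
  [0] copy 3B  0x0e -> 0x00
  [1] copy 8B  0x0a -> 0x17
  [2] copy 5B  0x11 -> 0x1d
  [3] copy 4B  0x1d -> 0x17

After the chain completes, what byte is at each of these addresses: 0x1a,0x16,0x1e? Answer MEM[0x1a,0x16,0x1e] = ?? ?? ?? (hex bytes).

D0: mem[0x00..0x02] <- [27 50 81]
D1: mem[0x17..0x1e] <- [db 52 12 b8 27 50 81 23]
D2: mem[0x1d..0x21] <- [23 51 65 0f b6]
D3: mem[0x17..0x1a] <- [23 51 65 0f]
query mem[0x1a]=0x0f, mem[0x16]=0xe4, mem[0x1e]=0x51

MEM[0x1a,0x16,0x1e] = 0f e4 51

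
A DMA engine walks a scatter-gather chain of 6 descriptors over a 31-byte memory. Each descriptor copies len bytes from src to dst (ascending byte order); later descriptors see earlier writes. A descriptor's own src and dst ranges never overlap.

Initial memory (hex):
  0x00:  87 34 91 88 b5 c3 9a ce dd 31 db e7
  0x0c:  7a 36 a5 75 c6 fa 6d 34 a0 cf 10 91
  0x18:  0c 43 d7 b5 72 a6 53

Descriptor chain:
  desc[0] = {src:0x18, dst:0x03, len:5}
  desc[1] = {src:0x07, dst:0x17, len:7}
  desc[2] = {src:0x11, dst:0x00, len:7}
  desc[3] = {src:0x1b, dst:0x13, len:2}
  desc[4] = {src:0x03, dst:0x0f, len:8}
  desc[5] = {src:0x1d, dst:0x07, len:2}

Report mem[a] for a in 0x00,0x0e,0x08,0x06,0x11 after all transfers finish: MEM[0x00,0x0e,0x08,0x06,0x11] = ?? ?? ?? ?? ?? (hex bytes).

D0: mem[0x03..0x07] <- [0c 43 d7 b5 72]
D1: mem[0x17..0x1d] <- [72 dd 31 db e7 7a 36]
D2: mem[0x00..0x06] <- [fa 6d 34 a0 cf 10 72]
D3: mem[0x13..0x14] <- [e7 7a]
D4: mem[0x0f..0x16] <- [a0 cf 10 72 72 dd 31 db]
D5: mem[0x07..0x08] <- [36 53]
query mem[0x00]=0xfa, mem[0x0e]=0xa5, mem[0x08]=0x53, mem[0x06]=0x72, mem[0x11]=0x10

MEM[0x00,0x0e,0x08,0x06,0x11] = fa a5 53 72 10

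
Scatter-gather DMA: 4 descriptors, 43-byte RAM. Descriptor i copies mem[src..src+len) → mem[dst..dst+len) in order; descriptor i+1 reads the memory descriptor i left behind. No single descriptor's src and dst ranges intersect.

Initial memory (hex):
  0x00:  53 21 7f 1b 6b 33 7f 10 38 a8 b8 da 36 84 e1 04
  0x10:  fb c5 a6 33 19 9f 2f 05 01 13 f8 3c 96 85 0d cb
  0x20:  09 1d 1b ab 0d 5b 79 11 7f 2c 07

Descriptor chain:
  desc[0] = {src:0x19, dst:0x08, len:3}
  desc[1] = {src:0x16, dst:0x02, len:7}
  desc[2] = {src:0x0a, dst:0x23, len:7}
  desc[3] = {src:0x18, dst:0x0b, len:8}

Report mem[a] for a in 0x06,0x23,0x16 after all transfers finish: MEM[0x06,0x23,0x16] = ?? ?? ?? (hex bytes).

MEM[0x06,0x23,0x16] = f8 3c 2f

D0: mem[0x08..0x0a] <- [13 f8 3c]
D1: mem[0x02..0x08] <- [2f 05 01 13 f8 3c 96]
D2: mem[0x23..0x29] <- [3c da 36 84 e1 04 fb]
D3: mem[0x0b..0x12] <- [01 13 f8 3c 96 85 0d cb]
query mem[0x06]=0xf8, mem[0x23]=0x3c, mem[0x16]=0x2f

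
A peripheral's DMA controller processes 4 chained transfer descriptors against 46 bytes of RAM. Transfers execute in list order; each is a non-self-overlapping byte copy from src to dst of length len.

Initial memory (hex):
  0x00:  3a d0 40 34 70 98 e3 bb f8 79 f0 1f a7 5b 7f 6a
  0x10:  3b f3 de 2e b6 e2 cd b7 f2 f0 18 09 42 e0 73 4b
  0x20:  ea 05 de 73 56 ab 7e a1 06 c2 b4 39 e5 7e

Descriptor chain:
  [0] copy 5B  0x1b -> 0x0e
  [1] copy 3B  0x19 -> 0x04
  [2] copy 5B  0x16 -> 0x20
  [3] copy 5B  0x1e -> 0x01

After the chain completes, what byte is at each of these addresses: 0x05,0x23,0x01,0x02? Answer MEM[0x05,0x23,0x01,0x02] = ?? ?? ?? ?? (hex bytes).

MEM[0x05,0x23,0x01,0x02] = f2 f0 73 4b

D0: mem[0x0e..0x12] <- [09 42 e0 73 4b]
D1: mem[0x04..0x06] <- [f0 18 09]
D2: mem[0x20..0x24] <- [cd b7 f2 f0 18]
D3: mem[0x01..0x05] <- [73 4b cd b7 f2]
query mem[0x05]=0xf2, mem[0x23]=0xf0, mem[0x01]=0x73, mem[0x02]=0x4b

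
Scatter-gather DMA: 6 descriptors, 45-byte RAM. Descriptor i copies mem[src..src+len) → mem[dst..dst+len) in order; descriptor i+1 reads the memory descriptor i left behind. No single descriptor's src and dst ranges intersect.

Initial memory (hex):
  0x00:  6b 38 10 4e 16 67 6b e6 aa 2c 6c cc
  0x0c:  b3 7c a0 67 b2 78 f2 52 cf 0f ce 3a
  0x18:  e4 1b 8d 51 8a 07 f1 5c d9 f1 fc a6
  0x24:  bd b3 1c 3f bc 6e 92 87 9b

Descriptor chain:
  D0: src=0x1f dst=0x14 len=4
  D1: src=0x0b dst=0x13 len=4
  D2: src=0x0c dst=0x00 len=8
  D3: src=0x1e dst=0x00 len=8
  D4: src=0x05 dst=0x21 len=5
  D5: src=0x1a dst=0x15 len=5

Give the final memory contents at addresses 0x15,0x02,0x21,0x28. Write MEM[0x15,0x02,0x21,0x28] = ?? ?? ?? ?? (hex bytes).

MEM[0x15,0x02,0x21,0x28] = 8d d9 a6 bc

  after D0: wrote 4B at 0x14 = 5cd9f1fc
  after D1: wrote 4B at 0x13 = ccb37ca0
  after D2: wrote 8B at 0x00 = b37ca067b278f2cc
  after D3: wrote 8B at 0x00 = f15cd9f1fca6bdb3
  after D4: wrote 5B at 0x21 = a6bdb3aa2c
  after D5: wrote 5B at 0x15 = 8d518a07f1
query mem[0x15]=0x8d, mem[0x02]=0xd9, mem[0x21]=0xa6, mem[0x28]=0xbc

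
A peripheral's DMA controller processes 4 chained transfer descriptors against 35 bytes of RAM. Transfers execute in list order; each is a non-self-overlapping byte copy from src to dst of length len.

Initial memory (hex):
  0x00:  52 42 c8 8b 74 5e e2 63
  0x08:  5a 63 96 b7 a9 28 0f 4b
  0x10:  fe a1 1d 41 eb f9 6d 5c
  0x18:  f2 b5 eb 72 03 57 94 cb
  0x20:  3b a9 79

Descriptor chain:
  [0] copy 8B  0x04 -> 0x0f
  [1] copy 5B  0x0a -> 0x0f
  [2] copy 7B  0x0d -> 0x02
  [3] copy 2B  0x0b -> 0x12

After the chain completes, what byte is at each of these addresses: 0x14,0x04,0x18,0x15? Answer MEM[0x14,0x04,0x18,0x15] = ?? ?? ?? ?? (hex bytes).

D0: mem[0x0f..0x16] <- [74 5e e2 63 5a 63 96 b7]
D1: mem[0x0f..0x13] <- [96 b7 a9 28 0f]
D2: mem[0x02..0x08] <- [28 0f 96 b7 a9 28 0f]
D3: mem[0x12..0x13] <- [b7 a9]
query mem[0x14]=0x63, mem[0x04]=0x96, mem[0x18]=0xf2, mem[0x15]=0x96

MEM[0x14,0x04,0x18,0x15] = 63 96 f2 96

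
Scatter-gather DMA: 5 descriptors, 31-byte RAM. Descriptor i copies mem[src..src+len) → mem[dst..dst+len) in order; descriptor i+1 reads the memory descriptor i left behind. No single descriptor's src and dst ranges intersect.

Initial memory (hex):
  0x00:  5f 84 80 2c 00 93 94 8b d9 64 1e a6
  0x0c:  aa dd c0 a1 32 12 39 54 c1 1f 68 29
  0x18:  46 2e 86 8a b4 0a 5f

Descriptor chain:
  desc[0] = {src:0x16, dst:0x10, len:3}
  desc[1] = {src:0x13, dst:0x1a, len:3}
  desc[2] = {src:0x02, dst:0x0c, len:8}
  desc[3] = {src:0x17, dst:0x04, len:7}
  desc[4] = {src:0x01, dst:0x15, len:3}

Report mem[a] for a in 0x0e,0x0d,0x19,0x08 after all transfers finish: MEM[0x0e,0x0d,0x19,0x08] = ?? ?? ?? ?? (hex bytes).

MEM[0x0e,0x0d,0x19,0x08] = 00 2c 2e c1

#0 dst[0x10+3] := {0x68,0x29,0x46}
#1 dst[0x1a+3] := {0x54,0xc1,0x1f}
#2 dst[0x0c+8] := {0x80,0x2c,0x00,0x93,0x94,0x8b,0xd9,0x64}
#3 dst[0x04+7] := {0x29,0x46,0x2e,0x54,0xc1,0x1f,0x0a}
#4 dst[0x15+3] := {0x84,0x80,0x2c}
query mem[0x0e]=0x00, mem[0x0d]=0x2c, mem[0x19]=0x2e, mem[0x08]=0xc1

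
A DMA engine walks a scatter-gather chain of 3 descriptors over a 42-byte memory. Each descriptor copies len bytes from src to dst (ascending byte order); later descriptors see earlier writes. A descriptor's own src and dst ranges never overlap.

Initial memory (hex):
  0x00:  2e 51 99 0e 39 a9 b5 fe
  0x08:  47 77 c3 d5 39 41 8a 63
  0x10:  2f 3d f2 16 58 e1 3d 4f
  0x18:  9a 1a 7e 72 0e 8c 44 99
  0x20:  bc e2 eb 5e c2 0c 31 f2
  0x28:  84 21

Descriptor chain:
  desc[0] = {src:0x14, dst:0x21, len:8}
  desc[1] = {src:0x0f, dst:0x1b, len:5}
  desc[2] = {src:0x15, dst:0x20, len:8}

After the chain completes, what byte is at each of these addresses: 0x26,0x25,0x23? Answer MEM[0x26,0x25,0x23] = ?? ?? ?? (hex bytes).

MEM[0x26,0x25,0x23] = 63 7e 9a

#0 dst[0x21+8] := {0x58,0xe1,0x3d,0x4f,0x9a,0x1a,0x7e,0x72}
#1 dst[0x1b+5] := {0x63,0x2f,0x3d,0xf2,0x16}
#2 dst[0x20+8] := {0xe1,0x3d,0x4f,0x9a,0x1a,0x7e,0x63,0x2f}
query mem[0x26]=0x63, mem[0x25]=0x7e, mem[0x23]=0x9a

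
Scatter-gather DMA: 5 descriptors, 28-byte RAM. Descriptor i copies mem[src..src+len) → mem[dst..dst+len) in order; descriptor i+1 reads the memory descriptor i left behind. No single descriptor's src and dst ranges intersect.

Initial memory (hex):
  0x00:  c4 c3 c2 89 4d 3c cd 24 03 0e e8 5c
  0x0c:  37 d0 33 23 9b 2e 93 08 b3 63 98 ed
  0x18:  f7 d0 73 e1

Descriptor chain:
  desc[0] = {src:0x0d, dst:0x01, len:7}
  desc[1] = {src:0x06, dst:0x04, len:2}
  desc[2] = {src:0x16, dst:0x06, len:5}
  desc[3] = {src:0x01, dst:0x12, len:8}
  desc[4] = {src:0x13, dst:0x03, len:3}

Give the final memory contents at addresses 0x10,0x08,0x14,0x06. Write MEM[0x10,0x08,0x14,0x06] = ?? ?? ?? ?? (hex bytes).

MEM[0x10,0x08,0x14,0x06] = 9b f7 23 98

  after D0: wrote 7B at 0x01 = d033239b2e9308
  after D1: wrote 2B at 0x04 = 9308
  after D2: wrote 5B at 0x06 = 98edf7d073
  after D3: wrote 8B at 0x12 = d03323930898edf7
  after D4: wrote 3B at 0x03 = 332393
query mem[0x10]=0x9b, mem[0x08]=0xf7, mem[0x14]=0x23, mem[0x06]=0x98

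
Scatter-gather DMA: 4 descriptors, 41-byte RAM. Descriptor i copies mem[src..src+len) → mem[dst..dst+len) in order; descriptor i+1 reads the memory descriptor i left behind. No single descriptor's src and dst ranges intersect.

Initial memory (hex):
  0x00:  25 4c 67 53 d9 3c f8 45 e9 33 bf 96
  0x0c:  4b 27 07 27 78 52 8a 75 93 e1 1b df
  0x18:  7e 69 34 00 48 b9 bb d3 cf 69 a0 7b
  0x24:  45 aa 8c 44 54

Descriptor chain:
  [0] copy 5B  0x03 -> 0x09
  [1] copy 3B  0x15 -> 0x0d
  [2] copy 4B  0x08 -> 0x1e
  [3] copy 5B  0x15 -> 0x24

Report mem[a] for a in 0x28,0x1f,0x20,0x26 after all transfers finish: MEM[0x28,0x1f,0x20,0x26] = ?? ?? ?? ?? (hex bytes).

  after D0: wrote 5B at 0x09 = 53d93cf845
  after D1: wrote 3B at 0x0d = e11bdf
  after D2: wrote 4B at 0x1e = e953d93c
  after D3: wrote 5B at 0x24 = e11bdf7e69
query mem[0x28]=0x69, mem[0x1f]=0x53, mem[0x20]=0xd9, mem[0x26]=0xdf

MEM[0x28,0x1f,0x20,0x26] = 69 53 d9 df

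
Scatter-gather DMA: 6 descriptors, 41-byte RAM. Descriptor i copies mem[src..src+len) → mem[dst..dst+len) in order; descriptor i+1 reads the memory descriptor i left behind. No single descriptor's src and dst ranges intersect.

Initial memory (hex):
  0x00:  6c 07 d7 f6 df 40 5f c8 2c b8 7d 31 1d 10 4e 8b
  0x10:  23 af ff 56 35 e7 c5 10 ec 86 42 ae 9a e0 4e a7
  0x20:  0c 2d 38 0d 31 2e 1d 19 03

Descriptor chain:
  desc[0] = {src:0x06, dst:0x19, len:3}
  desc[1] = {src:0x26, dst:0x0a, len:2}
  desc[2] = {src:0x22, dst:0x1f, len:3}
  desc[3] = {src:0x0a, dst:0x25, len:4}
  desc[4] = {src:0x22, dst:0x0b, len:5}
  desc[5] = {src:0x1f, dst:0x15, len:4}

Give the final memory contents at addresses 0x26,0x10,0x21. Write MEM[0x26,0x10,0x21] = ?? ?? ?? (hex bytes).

D0: mem[0x19..0x1b] <- [5f c8 2c]
D1: mem[0x0a..0x0b] <- [1d 19]
D2: mem[0x1f..0x21] <- [38 0d 31]
D3: mem[0x25..0x28] <- [1d 19 1d 10]
D4: mem[0x0b..0x0f] <- [38 0d 31 1d 19]
D5: mem[0x15..0x18] <- [38 0d 31 38]
query mem[0x26]=0x19, mem[0x10]=0x23, mem[0x21]=0x31

MEM[0x26,0x10,0x21] = 19 23 31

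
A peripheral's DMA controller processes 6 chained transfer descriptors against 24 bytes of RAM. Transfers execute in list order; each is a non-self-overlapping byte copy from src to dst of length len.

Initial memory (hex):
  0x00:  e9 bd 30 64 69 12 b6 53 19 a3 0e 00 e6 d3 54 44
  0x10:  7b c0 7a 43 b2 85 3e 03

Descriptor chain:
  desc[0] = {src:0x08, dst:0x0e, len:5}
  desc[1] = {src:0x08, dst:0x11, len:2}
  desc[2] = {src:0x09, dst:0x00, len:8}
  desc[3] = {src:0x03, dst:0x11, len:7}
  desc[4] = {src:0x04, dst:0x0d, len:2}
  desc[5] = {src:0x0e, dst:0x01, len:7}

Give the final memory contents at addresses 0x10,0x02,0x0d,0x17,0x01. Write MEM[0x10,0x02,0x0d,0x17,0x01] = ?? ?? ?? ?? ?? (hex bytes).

  after D0: wrote 5B at 0x0e = 19a30e00e6
  after D1: wrote 2B at 0x11 = 19a3
  after D2: wrote 8B at 0x00 = a30e00e6d319a30e
  after D3: wrote 7B at 0x11 = e6d319a30e19a3
  after D4: wrote 2B at 0x0d = d319
  after D5: wrote 7B at 0x01 = 19a30ee6d319a3
query mem[0x10]=0x0e, mem[0x02]=0xa3, mem[0x0d]=0xd3, mem[0x17]=0xa3, mem[0x01]=0x19

MEM[0x10,0x02,0x0d,0x17,0x01] = 0e a3 d3 a3 19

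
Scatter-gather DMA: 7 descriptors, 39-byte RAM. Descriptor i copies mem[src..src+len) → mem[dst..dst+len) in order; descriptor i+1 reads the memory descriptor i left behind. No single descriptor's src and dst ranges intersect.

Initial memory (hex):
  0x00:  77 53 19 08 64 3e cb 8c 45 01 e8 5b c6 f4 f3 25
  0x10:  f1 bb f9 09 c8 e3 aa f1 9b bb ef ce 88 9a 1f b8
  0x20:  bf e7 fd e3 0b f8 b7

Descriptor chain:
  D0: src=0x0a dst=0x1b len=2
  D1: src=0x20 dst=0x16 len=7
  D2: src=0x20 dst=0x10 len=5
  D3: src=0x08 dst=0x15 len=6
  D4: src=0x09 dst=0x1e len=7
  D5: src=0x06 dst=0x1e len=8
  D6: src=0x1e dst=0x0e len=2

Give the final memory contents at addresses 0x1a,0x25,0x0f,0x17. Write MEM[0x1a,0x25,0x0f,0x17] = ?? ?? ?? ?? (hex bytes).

MEM[0x1a,0x25,0x0f,0x17] = f4 f4 8c e8

#0 dst[0x1b+2] := {0xe8,0x5b}
#1 dst[0x16+7] := {0xbf,0xe7,0xfd,0xe3,0x0b,0xf8,0xb7}
#2 dst[0x10+5] := {0xbf,0xe7,0xfd,0xe3,0x0b}
#3 dst[0x15+6] := {0x45,0x01,0xe8,0x5b,0xc6,0xf4}
#4 dst[0x1e+7] := {0x01,0xe8,0x5b,0xc6,0xf4,0xf3,0x25}
#5 dst[0x1e+8] := {0xcb,0x8c,0x45,0x01,0xe8,0x5b,0xc6,0xf4}
#6 dst[0x0e+2] := {0xcb,0x8c}
query mem[0x1a]=0xf4, mem[0x25]=0xf4, mem[0x0f]=0x8c, mem[0x17]=0xe8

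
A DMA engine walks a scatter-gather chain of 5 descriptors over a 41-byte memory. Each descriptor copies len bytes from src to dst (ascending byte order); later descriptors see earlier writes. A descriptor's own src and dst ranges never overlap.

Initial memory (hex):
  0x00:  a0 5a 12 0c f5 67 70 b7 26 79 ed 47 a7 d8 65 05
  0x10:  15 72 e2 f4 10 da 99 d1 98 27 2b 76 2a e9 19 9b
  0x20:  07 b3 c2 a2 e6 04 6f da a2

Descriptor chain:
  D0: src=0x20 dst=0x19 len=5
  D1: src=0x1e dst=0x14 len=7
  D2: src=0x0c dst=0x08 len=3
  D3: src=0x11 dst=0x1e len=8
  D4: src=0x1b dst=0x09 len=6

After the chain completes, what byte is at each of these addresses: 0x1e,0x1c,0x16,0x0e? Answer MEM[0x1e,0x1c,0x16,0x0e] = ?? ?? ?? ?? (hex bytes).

D0: mem[0x19..0x1d] <- [07 b3 c2 a2 e6]
D1: mem[0x14..0x1a] <- [19 9b 07 b3 c2 a2 e6]
D2: mem[0x08..0x0a] <- [a7 d8 65]
D3: mem[0x1e..0x25] <- [72 e2 f4 19 9b 07 b3 c2]
D4: mem[0x09..0x0e] <- [c2 a2 e6 72 e2 f4]
query mem[0x1e]=0x72, mem[0x1c]=0xa2, mem[0x16]=0x07, mem[0x0e]=0xf4

MEM[0x1e,0x1c,0x16,0x0e] = 72 a2 07 f4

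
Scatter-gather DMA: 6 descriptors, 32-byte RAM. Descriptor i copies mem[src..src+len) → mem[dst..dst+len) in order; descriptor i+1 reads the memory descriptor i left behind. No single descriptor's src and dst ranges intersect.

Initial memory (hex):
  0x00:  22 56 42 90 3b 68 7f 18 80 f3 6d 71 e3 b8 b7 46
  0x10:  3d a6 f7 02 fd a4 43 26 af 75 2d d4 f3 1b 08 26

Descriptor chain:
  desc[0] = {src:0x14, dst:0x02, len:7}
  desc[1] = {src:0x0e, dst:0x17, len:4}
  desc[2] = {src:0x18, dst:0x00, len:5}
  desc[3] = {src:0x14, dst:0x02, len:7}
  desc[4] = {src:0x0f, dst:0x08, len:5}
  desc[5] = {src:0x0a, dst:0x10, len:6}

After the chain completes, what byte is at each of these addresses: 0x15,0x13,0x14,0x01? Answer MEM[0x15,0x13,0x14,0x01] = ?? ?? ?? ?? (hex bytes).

[0] 0x14->0x02 len=7 : fd a4 43 26 af 75 2d
[1] 0x0e->0x17 len=4 : b7 46 3d a6
[2] 0x18->0x00 len=5 : 46 3d a6 d4 f3
[3] 0x14->0x02 len=7 : fd a4 43 b7 46 3d a6
[4] 0x0f->0x08 len=5 : 46 3d a6 f7 02
[5] 0x0a->0x10 len=6 : a6 f7 02 b8 b7 46
query mem[0x15]=0x46, mem[0x13]=0xb8, mem[0x14]=0xb7, mem[0x01]=0x3d

MEM[0x15,0x13,0x14,0x01] = 46 b8 b7 3d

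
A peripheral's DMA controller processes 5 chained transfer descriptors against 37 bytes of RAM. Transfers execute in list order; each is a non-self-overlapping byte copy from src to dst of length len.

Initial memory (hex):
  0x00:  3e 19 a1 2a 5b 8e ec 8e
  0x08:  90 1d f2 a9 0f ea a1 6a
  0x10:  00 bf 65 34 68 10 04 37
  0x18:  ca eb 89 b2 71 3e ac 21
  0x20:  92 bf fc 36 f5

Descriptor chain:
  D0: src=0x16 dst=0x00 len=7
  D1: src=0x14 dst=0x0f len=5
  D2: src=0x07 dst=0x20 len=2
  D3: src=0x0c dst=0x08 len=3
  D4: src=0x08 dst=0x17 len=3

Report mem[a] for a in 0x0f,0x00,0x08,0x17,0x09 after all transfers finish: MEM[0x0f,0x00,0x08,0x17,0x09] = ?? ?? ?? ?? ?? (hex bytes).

[0] 0x16->0x00 len=7 : 04 37 ca eb 89 b2 71
[1] 0x14->0x0f len=5 : 68 10 04 37 ca
[2] 0x07->0x20 len=2 : 8e 90
[3] 0x0c->0x08 len=3 : 0f ea a1
[4] 0x08->0x17 len=3 : 0f ea a1
query mem[0x0f]=0x68, mem[0x00]=0x04, mem[0x08]=0x0f, mem[0x17]=0x0f, mem[0x09]=0xea

MEM[0x0f,0x00,0x08,0x17,0x09] = 68 04 0f 0f ea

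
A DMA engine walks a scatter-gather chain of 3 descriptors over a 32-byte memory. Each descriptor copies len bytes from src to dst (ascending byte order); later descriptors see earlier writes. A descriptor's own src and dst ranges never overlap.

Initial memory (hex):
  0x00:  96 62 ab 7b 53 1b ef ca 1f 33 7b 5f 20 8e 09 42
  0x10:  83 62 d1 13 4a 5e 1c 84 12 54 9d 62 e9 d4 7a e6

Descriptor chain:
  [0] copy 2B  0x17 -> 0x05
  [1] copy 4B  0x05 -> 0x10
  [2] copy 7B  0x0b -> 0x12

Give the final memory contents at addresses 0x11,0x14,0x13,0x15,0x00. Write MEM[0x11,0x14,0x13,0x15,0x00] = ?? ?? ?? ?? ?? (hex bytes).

MEM[0x11,0x14,0x13,0x15,0x00] = 12 8e 20 09 96

  after D0: wrote 2B at 0x05 = 8412
  after D1: wrote 4B at 0x10 = 8412ca1f
  after D2: wrote 7B at 0x12 = 5f208e09428412
query mem[0x11]=0x12, mem[0x14]=0x8e, mem[0x13]=0x20, mem[0x15]=0x09, mem[0x00]=0x96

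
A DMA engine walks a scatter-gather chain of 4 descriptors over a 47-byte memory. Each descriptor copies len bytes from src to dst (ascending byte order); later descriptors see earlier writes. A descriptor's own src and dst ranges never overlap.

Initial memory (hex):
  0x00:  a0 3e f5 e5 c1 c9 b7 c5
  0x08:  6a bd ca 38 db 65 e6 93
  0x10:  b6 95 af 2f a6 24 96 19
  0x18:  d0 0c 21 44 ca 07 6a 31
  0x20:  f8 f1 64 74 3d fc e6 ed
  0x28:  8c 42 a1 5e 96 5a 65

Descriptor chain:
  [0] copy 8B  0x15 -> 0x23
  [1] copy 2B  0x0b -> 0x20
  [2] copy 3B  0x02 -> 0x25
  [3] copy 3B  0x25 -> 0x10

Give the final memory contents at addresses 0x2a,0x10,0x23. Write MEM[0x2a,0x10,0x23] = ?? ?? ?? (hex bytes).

D0: mem[0x23..0x2a] <- [24 96 19 d0 0c 21 44 ca]
D1: mem[0x20..0x21] <- [38 db]
D2: mem[0x25..0x27] <- [f5 e5 c1]
D3: mem[0x10..0x12] <- [f5 e5 c1]
query mem[0x2a]=0xca, mem[0x10]=0xf5, mem[0x23]=0x24

MEM[0x2a,0x10,0x23] = ca f5 24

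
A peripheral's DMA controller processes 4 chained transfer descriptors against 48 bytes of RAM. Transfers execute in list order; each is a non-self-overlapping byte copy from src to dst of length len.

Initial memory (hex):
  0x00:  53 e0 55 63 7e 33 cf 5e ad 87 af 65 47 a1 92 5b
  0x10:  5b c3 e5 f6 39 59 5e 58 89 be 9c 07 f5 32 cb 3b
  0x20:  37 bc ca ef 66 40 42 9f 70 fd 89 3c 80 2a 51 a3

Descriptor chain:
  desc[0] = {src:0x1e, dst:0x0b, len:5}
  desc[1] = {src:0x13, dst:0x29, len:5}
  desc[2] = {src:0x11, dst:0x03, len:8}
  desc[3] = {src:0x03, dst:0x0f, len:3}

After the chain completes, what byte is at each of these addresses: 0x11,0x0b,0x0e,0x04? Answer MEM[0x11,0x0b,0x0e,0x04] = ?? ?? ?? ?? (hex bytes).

MEM[0x11,0x0b,0x0e,0x04] = f6 cb bc e5

  after D0: wrote 5B at 0x0b = cb3b37bcca
  after D1: wrote 5B at 0x29 = f639595e58
  after D2: wrote 8B at 0x03 = c3e5f639595e5889
  after D3: wrote 3B at 0x0f = c3e5f6
query mem[0x11]=0xf6, mem[0x0b]=0xcb, mem[0x0e]=0xbc, mem[0x04]=0xe5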